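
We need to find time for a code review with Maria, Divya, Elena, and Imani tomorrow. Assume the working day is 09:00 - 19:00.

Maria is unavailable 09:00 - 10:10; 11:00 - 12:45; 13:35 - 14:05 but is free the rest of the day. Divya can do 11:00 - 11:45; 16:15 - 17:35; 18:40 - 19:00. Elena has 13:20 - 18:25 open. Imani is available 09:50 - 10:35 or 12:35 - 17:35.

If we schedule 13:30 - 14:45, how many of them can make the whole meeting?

Maria free: 10:10-11:00, 12:45-13:35, 14:05-19:00 (invert busy blocks within the working day).
Divya free: 11:00-11:45, 16:15-17:35, 18:40-19:00.
Elena free: 13:20-18:25.
Imani free: 09:50-10:35, 12:35-17:35.
Elena and Imani can make the full 13:30-14:45 slot — that's 2.

2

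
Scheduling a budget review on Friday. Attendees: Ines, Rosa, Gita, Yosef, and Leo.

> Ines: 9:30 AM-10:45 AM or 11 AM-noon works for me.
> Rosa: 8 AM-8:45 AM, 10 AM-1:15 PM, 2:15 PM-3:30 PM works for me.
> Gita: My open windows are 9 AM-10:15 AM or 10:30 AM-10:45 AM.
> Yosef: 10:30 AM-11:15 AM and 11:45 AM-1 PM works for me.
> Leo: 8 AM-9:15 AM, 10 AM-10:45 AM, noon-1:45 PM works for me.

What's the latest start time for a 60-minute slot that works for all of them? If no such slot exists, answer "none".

Ines ∩ Rosa: 10:00-10:45, 11:00-12:00.
Ines ∩ Rosa ∩ Gita: 10:00-10:15, 10:30-10:45.
Ines ∩ Rosa ∩ Gita ∩ Yosef: 10:30-10:45.
Ines ∩ Rosa ∩ Gita ∩ Yosef ∩ Leo: 10:30-10:45.
No common window is at least 60 minutes long.

none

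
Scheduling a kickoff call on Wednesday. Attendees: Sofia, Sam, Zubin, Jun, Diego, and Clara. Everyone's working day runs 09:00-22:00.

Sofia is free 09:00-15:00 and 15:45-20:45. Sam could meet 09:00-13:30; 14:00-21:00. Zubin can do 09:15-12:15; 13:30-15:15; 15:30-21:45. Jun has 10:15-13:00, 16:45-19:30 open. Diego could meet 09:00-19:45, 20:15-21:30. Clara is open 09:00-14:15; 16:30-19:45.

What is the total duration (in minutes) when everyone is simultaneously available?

285

Sofia ∩ Sam: 09:00-13:30, 14:00-15:00, 15:45-20:45.
Sofia ∩ Sam ∩ Zubin: 09:15-12:15, 14:00-15:00, 15:45-20:45.
Sofia ∩ Sam ∩ Zubin ∩ Jun: 10:15-12:15, 16:45-19:30.
Sofia ∩ Sam ∩ Zubin ∩ Jun ∩ Diego: 10:15-12:15, 16:45-19:30.
Sofia ∩ Sam ∩ Zubin ∩ Jun ∩ Diego ∩ Clara: 10:15-12:15, 16:45-19:30.
Summing the common windows: 120 + 165 = 285 minutes.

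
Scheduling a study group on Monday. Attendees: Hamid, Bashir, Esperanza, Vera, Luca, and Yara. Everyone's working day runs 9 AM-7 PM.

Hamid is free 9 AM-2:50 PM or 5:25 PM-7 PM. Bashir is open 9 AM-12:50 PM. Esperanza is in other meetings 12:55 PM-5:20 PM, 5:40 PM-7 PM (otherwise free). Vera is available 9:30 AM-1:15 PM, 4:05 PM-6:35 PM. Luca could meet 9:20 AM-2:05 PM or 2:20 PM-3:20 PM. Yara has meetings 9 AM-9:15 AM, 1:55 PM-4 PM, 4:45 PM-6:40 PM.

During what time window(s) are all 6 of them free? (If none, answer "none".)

09:30-12:50

Hamid free: 09:00-14:50, 17:25-19:00.
Bashir free: 09:00-12:50.
Esperanza free: 09:00-12:55, 17:20-17:40 (invert busy blocks within the working day).
Vera free: 09:30-13:15, 16:05-18:35.
Luca free: 09:20-14:05, 14:20-15:20.
Yara free: 09:15-13:55, 16:00-16:45, 18:40-19:00 (invert busy blocks within the working day).
Hamid ∩ Bashir: 09:00-12:50.
Hamid ∩ Bashir ∩ Esperanza: 09:00-12:50.
Hamid ∩ Bashir ∩ Esperanza ∩ Vera: 09:30-12:50.
Hamid ∩ Bashir ∩ Esperanza ∩ Vera ∩ Luca: 09:30-12:50.
Hamid ∩ Bashir ∩ Esperanza ∩ Vera ∩ Luca ∩ Yara: 09:30-12:50.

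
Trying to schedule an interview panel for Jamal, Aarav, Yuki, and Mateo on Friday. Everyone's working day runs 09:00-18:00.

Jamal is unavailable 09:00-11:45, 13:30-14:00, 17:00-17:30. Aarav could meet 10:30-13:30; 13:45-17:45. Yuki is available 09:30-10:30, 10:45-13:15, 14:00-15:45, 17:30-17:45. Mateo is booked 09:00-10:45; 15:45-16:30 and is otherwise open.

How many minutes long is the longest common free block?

105

Jamal free: 11:45-13:30, 14:00-17:00, 17:30-18:00 (invert busy blocks within the working day).
Aarav free: 10:30-13:30, 13:45-17:45.
Yuki free: 09:30-10:30, 10:45-13:15, 14:00-15:45, 17:30-17:45.
Mateo free: 10:45-15:45, 16:30-18:00 (invert busy blocks within the working day).
Jamal ∩ Aarav: 11:45-13:30, 14:00-17:00, 17:30-17:45.
Jamal ∩ Aarav ∩ Yuki: 11:45-13:15, 14:00-15:45, 17:30-17:45.
Jamal ∩ Aarav ∩ Yuki ∩ Mateo: 11:45-13:15, 14:00-15:45, 17:30-17:45.
The longest is 14:00-15:45 at 105 minutes.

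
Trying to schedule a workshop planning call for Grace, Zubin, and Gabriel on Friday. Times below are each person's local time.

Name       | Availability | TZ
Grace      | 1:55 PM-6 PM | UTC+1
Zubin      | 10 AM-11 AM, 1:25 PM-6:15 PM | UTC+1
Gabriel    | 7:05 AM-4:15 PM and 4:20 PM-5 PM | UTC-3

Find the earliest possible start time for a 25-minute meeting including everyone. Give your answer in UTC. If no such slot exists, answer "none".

Grace in UTC: 12:55-17:00 (subtract 1h to convert from UTC+1).
Zubin in UTC: 09:00-10:00, 12:25-17:15 (subtract 1h to convert from UTC+1).
Gabriel in UTC: 10:05-19:15, 19:20-20:00 (add 3h to convert from UTC-3).
Grace ∩ Zubin: 12:55-17:00.
Grace ∩ Zubin ∩ Gabriel: 12:55-17:00.
Those are the intersection windows.
The first common window of at least 25 minutes is 12:55-17:00, so the earliest start is 12:55.

12:55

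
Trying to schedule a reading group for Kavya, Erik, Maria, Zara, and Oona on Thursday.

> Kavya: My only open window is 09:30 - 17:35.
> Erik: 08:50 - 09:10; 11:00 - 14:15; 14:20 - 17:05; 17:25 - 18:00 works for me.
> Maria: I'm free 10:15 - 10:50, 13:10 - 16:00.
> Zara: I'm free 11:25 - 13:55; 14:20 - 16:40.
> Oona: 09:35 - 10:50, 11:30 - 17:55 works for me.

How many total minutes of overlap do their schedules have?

145

Kavya ∩ Erik: 11:00-14:15, 14:20-17:05, 17:25-17:35.
Kavya ∩ Erik ∩ Maria: 13:10-14:15, 14:20-16:00.
Kavya ∩ Erik ∩ Maria ∩ Zara: 13:10-13:55, 14:20-16:00.
Kavya ∩ Erik ∩ Maria ∩ Zara ∩ Oona: 13:10-13:55, 14:20-16:00.
Summing the common windows: 45 + 100 = 145 minutes.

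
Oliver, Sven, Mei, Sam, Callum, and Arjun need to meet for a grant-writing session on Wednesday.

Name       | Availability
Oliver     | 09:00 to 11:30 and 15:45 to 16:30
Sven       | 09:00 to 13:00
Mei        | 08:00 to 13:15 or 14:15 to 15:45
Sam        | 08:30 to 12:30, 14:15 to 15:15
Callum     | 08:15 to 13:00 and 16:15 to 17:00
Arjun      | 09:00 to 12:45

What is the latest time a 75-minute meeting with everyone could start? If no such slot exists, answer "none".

Oliver ∩ Sven: 09:00-11:30.
Oliver ∩ Sven ∩ Mei: 09:00-11:30.
Oliver ∩ Sven ∩ Mei ∩ Sam: 09:00-11:30.
Oliver ∩ Sven ∩ Mei ∩ Sam ∩ Callum: 09:00-11:30.
Oliver ∩ Sven ∩ Mei ∩ Sam ∩ Callum ∩ Arjun: 09:00-11:30.
So the common availability across everyone is 09:00-11:30.
The last common window of at least 75 minutes is 09:00-11:30; a 75-minute meeting can start as late as 10:15 and still end by 11:30.

10:15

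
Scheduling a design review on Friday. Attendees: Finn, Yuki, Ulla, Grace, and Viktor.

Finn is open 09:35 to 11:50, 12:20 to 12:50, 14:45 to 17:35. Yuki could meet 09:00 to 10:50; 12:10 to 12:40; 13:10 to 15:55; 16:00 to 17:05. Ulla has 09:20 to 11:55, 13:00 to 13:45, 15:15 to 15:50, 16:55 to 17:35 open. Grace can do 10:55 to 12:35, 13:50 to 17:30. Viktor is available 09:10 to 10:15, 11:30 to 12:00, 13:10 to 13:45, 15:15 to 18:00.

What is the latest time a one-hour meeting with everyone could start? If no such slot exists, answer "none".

none

Finn ∩ Yuki: 09:35-10:50, 12:20-12:40, 14:45-15:55, 16:00-17:05.
Finn ∩ Yuki ∩ Ulla: 09:35-10:50, 15:15-15:50, 16:55-17:05.
Finn ∩ Yuki ∩ Ulla ∩ Grace: 15:15-15:50, 16:55-17:05.
Finn ∩ Yuki ∩ Ulla ∩ Grace ∩ Viktor: 15:15-15:50, 16:55-17:05.
No common window is at least 60 minutes long.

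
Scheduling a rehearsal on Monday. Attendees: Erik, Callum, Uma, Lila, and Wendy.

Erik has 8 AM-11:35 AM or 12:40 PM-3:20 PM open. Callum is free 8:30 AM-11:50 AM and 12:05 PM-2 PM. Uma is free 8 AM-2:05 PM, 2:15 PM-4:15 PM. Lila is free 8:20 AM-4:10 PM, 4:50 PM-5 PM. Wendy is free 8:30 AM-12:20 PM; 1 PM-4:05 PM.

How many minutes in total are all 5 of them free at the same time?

Erik ∩ Callum: 08:30-11:35, 12:40-14:00.
Erik ∩ Callum ∩ Uma: 08:30-11:35, 12:40-14:00.
Erik ∩ Callum ∩ Uma ∩ Lila: 08:30-11:35, 12:40-14:00.
Erik ∩ Callum ∩ Uma ∩ Lila ∩ Wendy: 08:30-11:35, 13:00-14:00.
Summing the common windows: 185 + 60 = 245 minutes.

245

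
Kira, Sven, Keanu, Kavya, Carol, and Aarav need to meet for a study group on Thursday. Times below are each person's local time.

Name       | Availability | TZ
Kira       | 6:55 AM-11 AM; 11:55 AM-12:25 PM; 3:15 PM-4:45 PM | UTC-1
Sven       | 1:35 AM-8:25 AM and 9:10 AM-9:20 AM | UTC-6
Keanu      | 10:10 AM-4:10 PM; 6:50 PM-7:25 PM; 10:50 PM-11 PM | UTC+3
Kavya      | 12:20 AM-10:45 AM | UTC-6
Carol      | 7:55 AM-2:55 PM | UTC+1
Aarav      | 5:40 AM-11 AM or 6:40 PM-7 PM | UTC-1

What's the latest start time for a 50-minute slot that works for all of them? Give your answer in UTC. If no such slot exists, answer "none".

Kira in UTC: 07:55-12:00, 12:55-13:25, 16:15-17:45 (add 1h to convert from UTC-1).
Sven in UTC: 07:35-14:25, 15:10-15:20 (add 6h to convert from UTC-6).
Keanu in UTC: 07:10-13:10, 15:50-16:25, 19:50-20:00 (subtract 3h to convert from UTC+3).
Kavya in UTC: 06:20-16:45 (add 6h to convert from UTC-6).
Carol in UTC: 06:55-13:55 (subtract 1h to convert from UTC+1).
Aarav in UTC: 06:40-12:00, 19:40-20:00 (add 1h to convert from UTC-1).
Kira ∩ Sven: 07:55-12:00, 12:55-13:25.
Kira ∩ Sven ∩ Keanu: 07:55-12:00, 12:55-13:10.
Kira ∩ Sven ∩ Keanu ∩ Kavya: 07:55-12:00, 12:55-13:10.
Kira ∩ Sven ∩ Keanu ∩ Kavya ∩ Carol: 07:55-12:00, 12:55-13:10.
Kira ∩ Sven ∩ Keanu ∩ Kavya ∩ Carol ∩ Aarav: 07:55-12:00.
So the common availability across everyone is 07:55-12:00.
The last common window of at least 50 minutes is 07:55-12:00; a 50-minute meeting can start as late as 11:10 and still end by 12:00.

11:10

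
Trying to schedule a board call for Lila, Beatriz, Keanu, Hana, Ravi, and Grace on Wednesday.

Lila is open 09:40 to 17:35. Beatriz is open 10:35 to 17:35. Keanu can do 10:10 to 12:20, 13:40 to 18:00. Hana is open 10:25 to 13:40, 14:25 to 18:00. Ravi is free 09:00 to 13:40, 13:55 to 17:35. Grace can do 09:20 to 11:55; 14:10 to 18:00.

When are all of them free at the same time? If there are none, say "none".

Lila ∩ Beatriz: 10:35-17:35.
Lila ∩ Beatriz ∩ Keanu: 10:35-12:20, 13:40-17:35.
Lila ∩ Beatriz ∩ Keanu ∩ Hana: 10:35-12:20, 14:25-17:35.
Lila ∩ Beatriz ∩ Keanu ∩ Hana ∩ Ravi: 10:35-12:20, 14:25-17:35.
Lila ∩ Beatriz ∩ Keanu ∩ Hana ∩ Ravi ∩ Grace: 10:35-11:55, 14:25-17:35.
So the common availability across everyone is 10:35-11:55, 14:25-17:35.

10:35-11:55, 14:25-17:35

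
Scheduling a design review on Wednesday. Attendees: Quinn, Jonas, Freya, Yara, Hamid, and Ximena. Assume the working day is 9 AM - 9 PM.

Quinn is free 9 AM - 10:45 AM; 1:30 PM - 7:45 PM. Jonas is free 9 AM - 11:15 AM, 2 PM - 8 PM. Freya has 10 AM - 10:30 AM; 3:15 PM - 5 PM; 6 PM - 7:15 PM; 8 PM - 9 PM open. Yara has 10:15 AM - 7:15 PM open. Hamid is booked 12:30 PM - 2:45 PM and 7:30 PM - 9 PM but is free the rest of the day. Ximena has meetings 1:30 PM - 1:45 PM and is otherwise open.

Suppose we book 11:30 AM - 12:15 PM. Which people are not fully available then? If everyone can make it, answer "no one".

Freya, Jonas, Quinn

Quinn free: 09:00-10:45, 13:30-19:45.
Jonas free: 09:00-11:15, 14:00-20:00.
Freya free: 10:00-10:30, 15:15-17:00, 18:00-19:15, 20:00-21:00.
Yara free: 10:15-19:15.
Hamid free: 09:00-12:30, 14:45-19:30 (invert busy blocks within the working day).
Ximena free: 09:00-13:30, 13:45-21:00 (invert busy blocks within the working day).
Quinn: not fully free for 11:30-12:15. Jonas: not fully free for 11:30-12:15. Freya: not fully free for 11:30-12:15. Yara: free for 11:30-12:15. Hamid: free for 11:30-12:15. Ximena: free for 11:30-12:15.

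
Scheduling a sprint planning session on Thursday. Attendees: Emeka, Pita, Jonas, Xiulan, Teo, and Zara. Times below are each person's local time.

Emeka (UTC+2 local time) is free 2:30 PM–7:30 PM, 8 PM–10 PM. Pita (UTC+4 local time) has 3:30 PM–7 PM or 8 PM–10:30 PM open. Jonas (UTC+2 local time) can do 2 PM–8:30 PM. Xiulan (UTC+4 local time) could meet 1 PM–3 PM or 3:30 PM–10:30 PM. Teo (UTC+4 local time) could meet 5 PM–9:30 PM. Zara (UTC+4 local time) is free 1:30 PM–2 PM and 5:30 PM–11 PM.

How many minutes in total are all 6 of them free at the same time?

Emeka in UTC: 12:30-17:30, 18:00-20:00 (subtract 2h to convert from UTC+2).
Pita in UTC: 11:30-15:00, 16:00-18:30 (subtract 4h to convert from UTC+4).
Jonas in UTC: 12:00-18:30 (subtract 2h to convert from UTC+2).
Xiulan in UTC: 09:00-11:00, 11:30-18:30 (subtract 4h to convert from UTC+4).
Teo in UTC: 13:00-17:30 (subtract 4h to convert from UTC+4).
Zara in UTC: 09:30-10:00, 13:30-19:00 (subtract 4h to convert from UTC+4).
Emeka ∩ Pita: 12:30-15:00, 16:00-17:30, 18:00-18:30.
Emeka ∩ Pita ∩ Jonas: 12:30-15:00, 16:00-17:30, 18:00-18:30.
Emeka ∩ Pita ∩ Jonas ∩ Xiulan: 12:30-15:00, 16:00-17:30, 18:00-18:30.
Emeka ∩ Pita ∩ Jonas ∩ Xiulan ∩ Teo: 13:00-15:00, 16:00-17:30.
Emeka ∩ Pita ∩ Jonas ∩ Xiulan ∩ Teo ∩ Zara: 13:30-15:00, 16:00-17:30.
Summing the common windows: 90 + 90 = 180 minutes.

180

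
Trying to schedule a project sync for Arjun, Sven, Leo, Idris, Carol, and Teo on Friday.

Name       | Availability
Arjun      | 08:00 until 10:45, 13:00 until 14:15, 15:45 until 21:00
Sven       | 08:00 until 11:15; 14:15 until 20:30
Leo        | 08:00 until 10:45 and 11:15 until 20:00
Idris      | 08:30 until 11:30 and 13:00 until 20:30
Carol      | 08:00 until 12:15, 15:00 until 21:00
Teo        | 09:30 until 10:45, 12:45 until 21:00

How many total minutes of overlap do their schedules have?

330

Arjun ∩ Sven: 08:00-10:45, 15:45-20:30.
Arjun ∩ Sven ∩ Leo: 08:00-10:45, 15:45-20:00.
Arjun ∩ Sven ∩ Leo ∩ Idris: 08:30-10:45, 15:45-20:00.
Arjun ∩ Sven ∩ Leo ∩ Idris ∩ Carol: 08:30-10:45, 15:45-20:00.
Arjun ∩ Sven ∩ Leo ∩ Idris ∩ Carol ∩ Teo: 09:30-10:45, 15:45-20:00.
Those are the intersection windows.
Summing the common windows: 75 + 255 = 330 minutes.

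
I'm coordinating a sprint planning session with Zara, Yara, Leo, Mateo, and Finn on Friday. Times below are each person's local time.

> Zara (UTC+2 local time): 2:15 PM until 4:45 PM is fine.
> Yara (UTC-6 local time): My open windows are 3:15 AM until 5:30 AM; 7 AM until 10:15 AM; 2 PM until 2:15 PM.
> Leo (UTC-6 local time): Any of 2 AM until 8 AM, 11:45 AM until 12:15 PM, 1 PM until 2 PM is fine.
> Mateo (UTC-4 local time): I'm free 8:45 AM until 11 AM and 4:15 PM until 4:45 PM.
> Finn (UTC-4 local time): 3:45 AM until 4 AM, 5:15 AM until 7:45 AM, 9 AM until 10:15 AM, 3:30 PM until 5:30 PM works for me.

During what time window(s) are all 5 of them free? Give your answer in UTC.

Zara in UTC: 12:15-14:45 (subtract 2h to convert from UTC+2).
Yara in UTC: 09:15-11:30, 13:00-16:15, 20:00-20:15 (add 6h to convert from UTC-6).
Leo in UTC: 08:00-14:00, 17:45-18:15, 19:00-20:00 (add 6h to convert from UTC-6).
Mateo in UTC: 12:45-15:00, 20:15-20:45 (add 4h to convert from UTC-4).
Finn in UTC: 07:45-08:00, 09:15-11:45, 13:00-14:15, 19:30-21:30 (add 4h to convert from UTC-4).
Zara ∩ Yara: 13:00-14:45.
Zara ∩ Yara ∩ Leo: 13:00-14:00.
Zara ∩ Yara ∩ Leo ∩ Mateo: 13:00-14:00.
Zara ∩ Yara ∩ Leo ∩ Mateo ∩ Finn: 13:00-14:00.
So the common availability across everyone is 13:00-14:00.

13:00-14:00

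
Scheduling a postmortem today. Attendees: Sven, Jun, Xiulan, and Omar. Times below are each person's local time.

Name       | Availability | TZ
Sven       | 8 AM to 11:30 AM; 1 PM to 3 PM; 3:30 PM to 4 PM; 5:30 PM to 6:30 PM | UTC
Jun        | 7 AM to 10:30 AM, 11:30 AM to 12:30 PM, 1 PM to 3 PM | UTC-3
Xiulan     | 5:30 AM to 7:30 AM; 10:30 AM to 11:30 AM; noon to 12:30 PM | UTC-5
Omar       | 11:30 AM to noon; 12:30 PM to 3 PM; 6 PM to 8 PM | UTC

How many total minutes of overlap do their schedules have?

0

Sven in UTC: 08:00-11:30, 13:00-15:00, 15:30-16:00, 17:30-18:30.
Jun in UTC: 10:00-13:30, 14:30-15:30, 16:00-18:00 (add 3h to convert from UTC-3).
Xiulan in UTC: 10:30-12:30, 15:30-16:30, 17:00-17:30 (add 5h to convert from UTC-5).
Omar in UTC: 11:30-12:00, 12:30-15:00, 18:00-20:00.
Sven ∩ Jun: 10:00-11:30, 13:00-13:30, 14:30-15:00, 17:30-18:00.
Sven ∩ Jun ∩ Xiulan: 10:30-11:30.
Sven ∩ Jun ∩ Xiulan ∩ Omar: ∅.
There is no time when everyone is free.
There is no common window, so the total is 0 minutes.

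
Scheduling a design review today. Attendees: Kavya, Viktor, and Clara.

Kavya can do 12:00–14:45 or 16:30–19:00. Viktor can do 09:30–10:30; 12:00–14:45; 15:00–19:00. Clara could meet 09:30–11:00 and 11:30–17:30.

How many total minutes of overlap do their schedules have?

225

Kavya ∩ Viktor: 12:00-14:45, 16:30-19:00.
Kavya ∩ Viktor ∩ Clara: 12:00-14:45, 16:30-17:30.
Summing the common windows: 165 + 60 = 225 minutes.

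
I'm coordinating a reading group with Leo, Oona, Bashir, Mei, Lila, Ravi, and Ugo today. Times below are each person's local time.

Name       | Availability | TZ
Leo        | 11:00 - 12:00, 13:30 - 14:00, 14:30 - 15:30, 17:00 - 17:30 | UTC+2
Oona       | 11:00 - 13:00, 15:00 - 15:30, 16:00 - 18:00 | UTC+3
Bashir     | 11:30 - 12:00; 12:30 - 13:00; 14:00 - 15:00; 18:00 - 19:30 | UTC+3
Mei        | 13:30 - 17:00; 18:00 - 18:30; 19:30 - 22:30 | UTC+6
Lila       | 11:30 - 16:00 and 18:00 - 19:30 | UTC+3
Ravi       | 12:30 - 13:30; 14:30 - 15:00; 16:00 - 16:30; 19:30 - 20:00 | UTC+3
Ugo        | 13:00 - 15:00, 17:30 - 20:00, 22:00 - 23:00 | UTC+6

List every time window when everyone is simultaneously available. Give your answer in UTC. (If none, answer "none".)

Leo in UTC: 09:00-10:00, 11:30-12:00, 12:30-13:30, 15:00-15:30 (subtract 2h to convert from UTC+2).
Oona in UTC: 08:00-10:00, 12:00-12:30, 13:00-15:00 (subtract 3h to convert from UTC+3).
Bashir in UTC: 08:30-09:00, 09:30-10:00, 11:00-12:00, 15:00-16:30 (subtract 3h to convert from UTC+3).
Mei in UTC: 07:30-11:00, 12:00-12:30, 13:30-16:30 (subtract 6h to convert from UTC+6).
Lila in UTC: 08:30-13:00, 15:00-16:30 (subtract 3h to convert from UTC+3).
Ravi in UTC: 09:30-10:30, 11:30-12:00, 13:00-13:30, 16:30-17:00 (subtract 3h to convert from UTC+3).
Ugo in UTC: 07:00-09:00, 11:30-14:00, 16:00-17:00 (subtract 6h to convert from UTC+6).
Leo ∩ Oona: 09:00-10:00, 13:00-13:30.
Leo ∩ Oona ∩ Bashir: 09:30-10:00.
Leo ∩ Oona ∩ Bashir ∩ Mei: 09:30-10:00.
Leo ∩ Oona ∩ Bashir ∩ Mei ∩ Lila: 09:30-10:00.
Leo ∩ Oona ∩ Bashir ∩ Mei ∩ Lila ∩ Ravi: 09:30-10:00.
Leo ∩ Oona ∩ Bashir ∩ Mei ∩ Lila ∩ Ravi ∩ Ugo: ∅.
There is no time when everyone is free.

none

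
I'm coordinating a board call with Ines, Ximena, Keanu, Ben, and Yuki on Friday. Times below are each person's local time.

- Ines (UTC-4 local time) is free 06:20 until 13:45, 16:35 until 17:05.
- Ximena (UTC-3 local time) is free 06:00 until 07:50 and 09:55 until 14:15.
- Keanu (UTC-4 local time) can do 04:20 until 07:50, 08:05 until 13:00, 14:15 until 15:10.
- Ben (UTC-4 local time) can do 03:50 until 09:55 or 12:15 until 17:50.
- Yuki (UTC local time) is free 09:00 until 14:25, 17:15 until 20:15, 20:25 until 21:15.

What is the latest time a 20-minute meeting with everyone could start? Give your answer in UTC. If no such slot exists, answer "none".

13:35

Ines in UTC: 10:20-17:45, 20:35-21:05 (add 4h to convert from UTC-4).
Ximena in UTC: 09:00-10:50, 12:55-17:15 (add 3h to convert from UTC-3).
Keanu in UTC: 08:20-11:50, 12:05-17:00, 18:15-19:10 (add 4h to convert from UTC-4).
Ben in UTC: 07:50-13:55, 16:15-21:50 (add 4h to convert from UTC-4).
Yuki in UTC: 09:00-14:25, 17:15-20:15, 20:25-21:15.
Ines ∩ Ximena: 10:20-10:50, 12:55-17:15.
Ines ∩ Ximena ∩ Keanu: 10:20-10:50, 12:55-17:00.
Ines ∩ Ximena ∩ Keanu ∩ Ben: 10:20-10:50, 12:55-13:55, 16:15-17:00.
Ines ∩ Ximena ∩ Keanu ∩ Ben ∩ Yuki: 10:20-10:50, 12:55-13:55.
The last common window of at least 20 minutes is 12:55-13:55; a 20-minute meeting can start as late as 13:35 and still end by 13:55.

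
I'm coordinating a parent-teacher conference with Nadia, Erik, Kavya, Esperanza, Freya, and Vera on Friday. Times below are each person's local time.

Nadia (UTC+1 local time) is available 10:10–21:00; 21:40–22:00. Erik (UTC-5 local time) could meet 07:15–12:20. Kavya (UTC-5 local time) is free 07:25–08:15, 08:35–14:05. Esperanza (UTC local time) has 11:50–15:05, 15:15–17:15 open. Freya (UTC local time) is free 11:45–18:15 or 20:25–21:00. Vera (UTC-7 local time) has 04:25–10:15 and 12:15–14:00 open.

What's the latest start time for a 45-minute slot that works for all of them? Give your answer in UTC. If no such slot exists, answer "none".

Nadia in UTC: 09:10-20:00, 20:40-21:00 (subtract 1h to convert from UTC+1).
Erik in UTC: 12:15-17:20 (add 5h to convert from UTC-5).
Kavya in UTC: 12:25-13:15, 13:35-19:05 (add 5h to convert from UTC-5).
Esperanza in UTC: 11:50-15:05, 15:15-17:15.
Freya in UTC: 11:45-18:15, 20:25-21:00.
Vera in UTC: 11:25-17:15, 19:15-21:00 (add 7h to convert from UTC-7).
Nadia ∩ Erik: 12:15-17:20.
Nadia ∩ Erik ∩ Kavya: 12:25-13:15, 13:35-17:20.
Nadia ∩ Erik ∩ Kavya ∩ Esperanza: 12:25-13:15, 13:35-15:05, 15:15-17:15.
Nadia ∩ Erik ∩ Kavya ∩ Esperanza ∩ Freya: 12:25-13:15, 13:35-15:05, 15:15-17:15.
Nadia ∩ Erik ∩ Kavya ∩ Esperanza ∩ Freya ∩ Vera: 12:25-13:15, 13:35-15:05, 15:15-17:15.
Those are the intersection windows.
The last common window of at least 45 minutes is 15:15-17:15; a 45-minute meeting can start as late as 16:30 and still end by 17:15.

16:30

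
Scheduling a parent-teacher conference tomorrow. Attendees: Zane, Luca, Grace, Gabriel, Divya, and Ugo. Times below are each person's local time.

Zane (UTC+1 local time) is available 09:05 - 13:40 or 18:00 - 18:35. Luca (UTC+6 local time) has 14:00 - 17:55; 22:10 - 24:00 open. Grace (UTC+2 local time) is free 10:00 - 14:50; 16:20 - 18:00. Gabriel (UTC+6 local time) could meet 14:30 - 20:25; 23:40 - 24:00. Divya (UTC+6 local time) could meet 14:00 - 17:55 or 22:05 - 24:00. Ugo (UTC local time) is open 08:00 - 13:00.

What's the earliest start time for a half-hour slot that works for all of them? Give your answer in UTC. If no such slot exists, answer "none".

08:30

Zane in UTC: 08:05-12:40, 17:00-17:35 (subtract 1h to convert from UTC+1).
Luca in UTC: 08:00-11:55, 16:10-18:00 (subtract 6h to convert from UTC+6).
Grace in UTC: 08:00-12:50, 14:20-16:00 (subtract 2h to convert from UTC+2).
Gabriel in UTC: 08:30-14:25, 17:40-18:00 (subtract 6h to convert from UTC+6).
Divya in UTC: 08:00-11:55, 16:05-18:00 (subtract 6h to convert from UTC+6).
Ugo in UTC: 08:00-13:00.
Zane ∩ Luca: 08:05-11:55, 17:00-17:35.
Zane ∩ Luca ∩ Grace: 08:05-11:55.
Zane ∩ Luca ∩ Grace ∩ Gabriel: 08:30-11:55.
Zane ∩ Luca ∩ Grace ∩ Gabriel ∩ Divya: 08:30-11:55.
Zane ∩ Luca ∩ Grace ∩ Gabriel ∩ Divya ∩ Ugo: 08:30-11:55.
Those are the intersection windows.
The first common window of at least 30 minutes is 08:30-11:55, so the earliest start is 08:30.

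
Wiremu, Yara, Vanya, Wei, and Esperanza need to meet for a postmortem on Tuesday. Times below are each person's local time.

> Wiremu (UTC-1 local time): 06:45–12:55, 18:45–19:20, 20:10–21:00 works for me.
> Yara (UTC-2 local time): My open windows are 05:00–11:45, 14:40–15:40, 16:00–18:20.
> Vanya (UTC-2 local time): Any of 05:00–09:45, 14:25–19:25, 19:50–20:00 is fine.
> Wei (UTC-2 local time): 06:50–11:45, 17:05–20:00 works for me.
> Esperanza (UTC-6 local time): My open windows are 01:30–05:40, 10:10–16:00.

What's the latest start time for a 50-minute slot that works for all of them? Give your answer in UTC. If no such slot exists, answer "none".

10:50

Wiremu in UTC: 07:45-13:55, 19:45-20:20, 21:10-22:00 (add 1h to convert from UTC-1).
Yara in UTC: 07:00-13:45, 16:40-17:40, 18:00-20:20 (add 2h to convert from UTC-2).
Vanya in UTC: 07:00-11:45, 16:25-21:25, 21:50-22:00 (add 2h to convert from UTC-2).
Wei in UTC: 08:50-13:45, 19:05-22:00 (add 2h to convert from UTC-2).
Esperanza in UTC: 07:30-11:40, 16:10-22:00 (add 6h to convert from UTC-6).
Wiremu ∩ Yara: 07:45-13:45, 19:45-20:20.
Wiremu ∩ Yara ∩ Vanya: 07:45-11:45, 19:45-20:20.
Wiremu ∩ Yara ∩ Vanya ∩ Wei: 08:50-11:45, 19:45-20:20.
Wiremu ∩ Yara ∩ Vanya ∩ Wei ∩ Esperanza: 08:50-11:40, 19:45-20:20.
Those are the intersection windows.
The last common window of at least 50 minutes is 08:50-11:40; a 50-minute meeting can start as late as 10:50 and still end by 11:40.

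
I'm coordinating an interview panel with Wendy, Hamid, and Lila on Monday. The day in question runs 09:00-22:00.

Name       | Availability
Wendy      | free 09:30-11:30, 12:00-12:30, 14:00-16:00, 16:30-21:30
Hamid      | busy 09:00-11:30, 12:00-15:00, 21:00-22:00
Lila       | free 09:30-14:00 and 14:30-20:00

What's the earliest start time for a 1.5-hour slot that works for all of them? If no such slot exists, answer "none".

Wendy free: 09:30-11:30, 12:00-12:30, 14:00-16:00, 16:30-21:30.
Hamid free: 11:30-12:00, 15:00-21:00 (invert busy blocks within the working day).
Lila free: 09:30-14:00, 14:30-20:00.
Wendy ∩ Hamid: 15:00-16:00, 16:30-21:00.
Wendy ∩ Hamid ∩ Lila: 15:00-16:00, 16:30-20:00.
The first common window of at least 90 minutes is 16:30-20:00, so the earliest start is 16:30.

16:30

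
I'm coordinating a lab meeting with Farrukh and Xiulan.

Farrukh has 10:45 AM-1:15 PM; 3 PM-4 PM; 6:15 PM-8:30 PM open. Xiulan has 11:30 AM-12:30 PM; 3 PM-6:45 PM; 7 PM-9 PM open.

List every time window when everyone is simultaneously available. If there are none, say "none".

11:30-12:30, 15:00-16:00, 18:15-18:45, 19:00-20:30

Farrukh ∩ Xiulan: 11:30-12:30, 15:00-16:00, 18:15-18:45, 19:00-20:30.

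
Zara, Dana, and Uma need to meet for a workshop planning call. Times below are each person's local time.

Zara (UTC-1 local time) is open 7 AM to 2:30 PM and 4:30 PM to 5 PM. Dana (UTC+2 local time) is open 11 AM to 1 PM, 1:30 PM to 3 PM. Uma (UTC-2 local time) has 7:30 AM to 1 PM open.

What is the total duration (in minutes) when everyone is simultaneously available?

Zara in UTC: 08:00-15:30, 17:30-18:00 (add 1h to convert from UTC-1).
Dana in UTC: 09:00-11:00, 11:30-13:00 (subtract 2h to convert from UTC+2).
Uma in UTC: 09:30-15:00 (add 2h to convert from UTC-2).
Zara ∩ Dana: 09:00-11:00, 11:30-13:00.
Zara ∩ Dana ∩ Uma: 09:30-11:00, 11:30-13:00.
Those are the intersection windows.
Summing the common windows: 90 + 90 = 180 minutes.

180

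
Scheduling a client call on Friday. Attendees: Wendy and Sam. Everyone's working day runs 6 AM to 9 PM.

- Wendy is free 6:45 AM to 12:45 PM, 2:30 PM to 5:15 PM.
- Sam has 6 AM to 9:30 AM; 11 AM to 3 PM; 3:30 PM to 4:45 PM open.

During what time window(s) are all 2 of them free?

Wendy ∩ Sam: 06:45-09:30, 11:00-12:45, 14:30-15:00, 15:30-16:45.
So the common availability across everyone is 06:45-09:30, 11:00-12:45, 14:30-15:00, 15:30-16:45.

06:45-09:30, 11:00-12:45, 14:30-15:00, 15:30-16:45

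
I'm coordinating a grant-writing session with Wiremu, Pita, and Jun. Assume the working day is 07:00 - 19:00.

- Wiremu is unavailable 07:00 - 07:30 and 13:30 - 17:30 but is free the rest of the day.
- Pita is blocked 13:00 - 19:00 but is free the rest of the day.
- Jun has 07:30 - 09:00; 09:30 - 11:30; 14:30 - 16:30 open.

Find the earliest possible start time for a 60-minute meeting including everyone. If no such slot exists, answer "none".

07:30

Wiremu free: 07:30-13:30, 17:30-19:00 (invert busy blocks within the working day).
Pita free: 07:00-13:00 (invert busy blocks within the working day).
Jun free: 07:30-09:00, 09:30-11:30, 14:30-16:30.
Wiremu ∩ Pita: 07:30-13:00.
Wiremu ∩ Pita ∩ Jun: 07:30-09:00, 09:30-11:30.
The first common window of at least 60 minutes is 07:30-09:00, so the earliest start is 07:30.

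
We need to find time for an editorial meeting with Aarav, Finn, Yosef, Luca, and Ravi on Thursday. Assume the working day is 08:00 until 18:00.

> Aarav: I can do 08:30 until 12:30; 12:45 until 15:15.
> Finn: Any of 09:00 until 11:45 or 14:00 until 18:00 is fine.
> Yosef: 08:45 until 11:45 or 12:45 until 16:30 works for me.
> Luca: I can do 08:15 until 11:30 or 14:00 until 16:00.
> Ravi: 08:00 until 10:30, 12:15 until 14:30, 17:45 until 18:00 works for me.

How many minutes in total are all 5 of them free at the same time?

Aarav ∩ Finn: 09:00-11:45, 14:00-15:15.
Aarav ∩ Finn ∩ Yosef: 09:00-11:45, 14:00-15:15.
Aarav ∩ Finn ∩ Yosef ∩ Luca: 09:00-11:30, 14:00-15:15.
Aarav ∩ Finn ∩ Yosef ∩ Luca ∩ Ravi: 09:00-10:30, 14:00-14:30.
Summing the common windows: 90 + 30 = 120 minutes.

120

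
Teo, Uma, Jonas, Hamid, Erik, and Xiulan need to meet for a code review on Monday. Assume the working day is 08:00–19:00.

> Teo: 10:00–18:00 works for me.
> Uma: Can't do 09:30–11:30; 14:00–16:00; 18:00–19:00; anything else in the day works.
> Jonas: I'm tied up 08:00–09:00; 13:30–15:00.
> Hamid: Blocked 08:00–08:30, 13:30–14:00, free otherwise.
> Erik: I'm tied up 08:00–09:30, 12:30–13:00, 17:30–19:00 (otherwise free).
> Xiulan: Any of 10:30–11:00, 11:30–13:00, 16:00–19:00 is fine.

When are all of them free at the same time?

11:30-12:30, 16:00-17:30

Teo free: 10:00-18:00.
Uma free: 08:00-09:30, 11:30-14:00, 16:00-18:00 (invert busy blocks within the working day).
Jonas free: 09:00-13:30, 15:00-19:00 (invert busy blocks within the working day).
Hamid free: 08:30-13:30, 14:00-19:00 (invert busy blocks within the working day).
Erik free: 09:30-12:30, 13:00-17:30 (invert busy blocks within the working day).
Xiulan free: 10:30-11:00, 11:30-13:00, 16:00-19:00.
Teo ∩ Uma: 11:30-14:00, 16:00-18:00.
Teo ∩ Uma ∩ Jonas: 11:30-13:30, 16:00-18:00.
Teo ∩ Uma ∩ Jonas ∩ Hamid: 11:30-13:30, 16:00-18:00.
Teo ∩ Uma ∩ Jonas ∩ Hamid ∩ Erik: 11:30-12:30, 13:00-13:30, 16:00-17:30.
Teo ∩ Uma ∩ Jonas ∩ Hamid ∩ Erik ∩ Xiulan: 11:30-12:30, 16:00-17:30.
Those are the intersection windows.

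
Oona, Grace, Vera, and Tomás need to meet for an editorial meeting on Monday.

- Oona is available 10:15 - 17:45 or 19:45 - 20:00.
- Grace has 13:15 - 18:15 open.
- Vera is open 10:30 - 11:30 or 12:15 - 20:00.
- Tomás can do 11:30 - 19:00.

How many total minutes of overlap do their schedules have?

Oona ∩ Grace: 13:15-17:45.
Oona ∩ Grace ∩ Vera: 13:15-17:45.
Oona ∩ Grace ∩ Vera ∩ Tomás: 13:15-17:45.
So the common availability across everyone is 13:15-17:45.
That's a single block of 270 minutes.

270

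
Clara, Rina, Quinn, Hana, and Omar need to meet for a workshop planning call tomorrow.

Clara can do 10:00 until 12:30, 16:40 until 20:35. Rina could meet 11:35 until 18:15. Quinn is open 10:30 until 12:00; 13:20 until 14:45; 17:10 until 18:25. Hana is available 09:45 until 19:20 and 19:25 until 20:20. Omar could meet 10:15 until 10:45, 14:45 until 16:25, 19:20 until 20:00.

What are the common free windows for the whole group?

Clara ∩ Rina: 11:35-12:30, 16:40-18:15.
Clara ∩ Rina ∩ Quinn: 11:35-12:00, 17:10-18:15.
Clara ∩ Rina ∩ Quinn ∩ Hana: 11:35-12:00, 17:10-18:15.
Clara ∩ Rina ∩ Quinn ∩ Hana ∩ Omar: ∅.
There is no time when everyone is free.

none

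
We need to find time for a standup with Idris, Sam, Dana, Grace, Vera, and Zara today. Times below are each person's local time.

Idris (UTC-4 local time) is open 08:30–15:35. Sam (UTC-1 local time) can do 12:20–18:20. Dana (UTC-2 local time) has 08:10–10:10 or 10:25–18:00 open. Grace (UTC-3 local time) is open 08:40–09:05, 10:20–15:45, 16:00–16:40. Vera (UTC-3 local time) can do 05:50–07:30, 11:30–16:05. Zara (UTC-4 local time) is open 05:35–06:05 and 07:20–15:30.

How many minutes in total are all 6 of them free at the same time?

260

Idris in UTC: 12:30-19:35 (add 4h to convert from UTC-4).
Sam in UTC: 13:20-19:20 (add 1h to convert from UTC-1).
Dana in UTC: 10:10-12:10, 12:25-20:00 (add 2h to convert from UTC-2).
Grace in UTC: 11:40-12:05, 13:20-18:45, 19:00-19:40 (add 3h to convert from UTC-3).
Vera in UTC: 08:50-10:30, 14:30-19:05 (add 3h to convert from UTC-3).
Zara in UTC: 09:35-10:05, 11:20-19:30 (add 4h to convert from UTC-4).
Idris ∩ Sam: 13:20-19:20.
Idris ∩ Sam ∩ Dana: 13:20-19:20.
Idris ∩ Sam ∩ Dana ∩ Grace: 13:20-18:45, 19:00-19:20.
Idris ∩ Sam ∩ Dana ∩ Grace ∩ Vera: 14:30-18:45, 19:00-19:05.
Idris ∩ Sam ∩ Dana ∩ Grace ∩ Vera ∩ Zara: 14:30-18:45, 19:00-19:05.
Summing the common windows: 255 + 5 = 260 minutes.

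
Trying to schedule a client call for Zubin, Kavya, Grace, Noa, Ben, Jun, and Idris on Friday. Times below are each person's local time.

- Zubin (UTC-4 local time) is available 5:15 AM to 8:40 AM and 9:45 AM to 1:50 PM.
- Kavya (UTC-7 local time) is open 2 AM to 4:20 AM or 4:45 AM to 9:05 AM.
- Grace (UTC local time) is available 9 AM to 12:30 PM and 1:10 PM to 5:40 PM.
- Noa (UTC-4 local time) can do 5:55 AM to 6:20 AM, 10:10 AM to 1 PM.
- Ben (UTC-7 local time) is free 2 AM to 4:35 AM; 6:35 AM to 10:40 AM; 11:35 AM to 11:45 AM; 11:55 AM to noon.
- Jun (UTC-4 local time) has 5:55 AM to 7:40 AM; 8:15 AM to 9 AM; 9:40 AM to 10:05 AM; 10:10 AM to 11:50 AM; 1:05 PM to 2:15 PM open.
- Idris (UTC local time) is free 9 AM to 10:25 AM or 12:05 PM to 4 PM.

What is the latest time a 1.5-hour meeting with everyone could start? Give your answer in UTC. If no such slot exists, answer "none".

14:20

Zubin in UTC: 09:15-12:40, 13:45-17:50 (add 4h to convert from UTC-4).
Kavya in UTC: 09:00-11:20, 11:45-16:05 (add 7h to convert from UTC-7).
Grace in UTC: 09:00-12:30, 13:10-17:40.
Noa in UTC: 09:55-10:20, 14:10-17:00 (add 4h to convert from UTC-4).
Ben in UTC: 09:00-11:35, 13:35-17:40, 18:35-18:45, 18:55-19:00 (add 7h to convert from UTC-7).
Jun in UTC: 09:55-11:40, 12:15-13:00, 13:40-14:05, 14:10-15:50, 17:05-18:15 (add 4h to convert from UTC-4).
Idris in UTC: 09:00-10:25, 12:05-16:00.
Zubin ∩ Kavya: 09:15-11:20, 11:45-12:40, 13:45-16:05.
Zubin ∩ Kavya ∩ Grace: 09:15-11:20, 11:45-12:30, 13:45-16:05.
Zubin ∩ Kavya ∩ Grace ∩ Noa: 09:55-10:20, 14:10-16:05.
Zubin ∩ Kavya ∩ Grace ∩ Noa ∩ Ben: 09:55-10:20, 14:10-16:05.
Zubin ∩ Kavya ∩ Grace ∩ Noa ∩ Ben ∩ Jun: 09:55-10:20, 14:10-15:50.
Zubin ∩ Kavya ∩ Grace ∩ Noa ∩ Ben ∩ Jun ∩ Idris: 09:55-10:20, 14:10-15:50.
So the common availability across everyone is 09:55-10:20, 14:10-15:50.
The last common window of at least 90 minutes is 14:10-15:50; a 90-minute meeting can start as late as 14:20 and still end by 15:50.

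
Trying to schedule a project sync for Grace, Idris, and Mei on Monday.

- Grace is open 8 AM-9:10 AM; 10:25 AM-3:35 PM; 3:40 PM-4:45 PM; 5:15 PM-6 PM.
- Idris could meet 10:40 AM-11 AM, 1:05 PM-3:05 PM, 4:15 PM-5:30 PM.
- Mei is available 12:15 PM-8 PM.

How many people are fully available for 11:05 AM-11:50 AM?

Grace can make the full 11:05-11:50 slot — that's 1.

1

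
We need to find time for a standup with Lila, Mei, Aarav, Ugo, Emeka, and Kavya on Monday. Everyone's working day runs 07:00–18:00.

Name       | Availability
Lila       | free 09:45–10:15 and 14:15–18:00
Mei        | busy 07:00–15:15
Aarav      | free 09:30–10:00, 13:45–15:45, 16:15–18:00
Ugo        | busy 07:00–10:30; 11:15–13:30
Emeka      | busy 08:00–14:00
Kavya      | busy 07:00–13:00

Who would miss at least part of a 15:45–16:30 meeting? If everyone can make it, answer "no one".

Lila free: 09:45-10:15, 14:15-18:00.
Mei free: 15:15-18:00 (invert busy blocks within the working day).
Aarav free: 09:30-10:00, 13:45-15:45, 16:15-18:00.
Ugo free: 10:30-11:15, 13:30-18:00 (invert busy blocks within the working day).
Emeka free: 07:00-08:00, 14:00-18:00 (invert busy blocks within the working day).
Kavya free: 13:00-18:00 (invert busy blocks within the working day).
Lila: free for 15:45-16:30. Mei: free for 15:45-16:30. Aarav: not fully free for 15:45-16:30. Ugo: free for 15:45-16:30. Emeka: free for 15:45-16:30. Kavya: free for 15:45-16:30.

Aarav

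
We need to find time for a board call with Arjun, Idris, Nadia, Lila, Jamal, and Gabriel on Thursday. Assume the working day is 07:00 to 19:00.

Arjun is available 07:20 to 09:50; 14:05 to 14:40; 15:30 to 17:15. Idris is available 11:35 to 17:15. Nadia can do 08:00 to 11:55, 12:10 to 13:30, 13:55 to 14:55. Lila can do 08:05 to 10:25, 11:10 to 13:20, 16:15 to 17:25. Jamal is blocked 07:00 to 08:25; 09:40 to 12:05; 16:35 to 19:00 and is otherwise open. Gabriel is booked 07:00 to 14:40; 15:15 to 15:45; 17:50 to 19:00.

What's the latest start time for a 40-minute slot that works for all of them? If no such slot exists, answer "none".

Arjun free: 07:20-09:50, 14:05-14:40, 15:30-17:15.
Idris free: 11:35-17:15.
Nadia free: 08:00-11:55, 12:10-13:30, 13:55-14:55.
Lila free: 08:05-10:25, 11:10-13:20, 16:15-17:25.
Jamal free: 08:25-09:40, 12:05-16:35 (invert busy blocks within the working day).
Gabriel free: 14:40-15:15, 15:45-17:50 (invert busy blocks within the working day).
Arjun ∩ Idris: 14:05-14:40, 15:30-17:15.
Arjun ∩ Idris ∩ Nadia: 14:05-14:40.
Arjun ∩ Idris ∩ Nadia ∩ Lila: ∅.
Arjun ∩ Idris ∩ Nadia ∩ Lila ∩ Jamal: ∅.
Arjun ∩ Idris ∩ Nadia ∩ Lila ∩ Jamal ∩ Gabriel: ∅.
There is no time when everyone is free.
No common window is at least 40 minutes long.

none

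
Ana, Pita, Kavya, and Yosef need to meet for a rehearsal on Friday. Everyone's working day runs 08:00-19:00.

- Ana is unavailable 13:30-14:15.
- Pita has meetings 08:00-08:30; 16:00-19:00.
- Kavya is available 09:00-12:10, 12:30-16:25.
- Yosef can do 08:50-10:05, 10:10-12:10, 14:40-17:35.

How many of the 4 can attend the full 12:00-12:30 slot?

Ana free: 08:00-13:30, 14:15-19:00 (invert busy blocks within the working day).
Pita free: 08:30-16:00 (invert busy blocks within the working day).
Kavya free: 09:00-12:10, 12:30-16:25.
Yosef free: 08:50-10:05, 10:10-12:10, 14:40-17:35.
Ana and Pita can make the full 12:00-12:30 slot — that's 2.

2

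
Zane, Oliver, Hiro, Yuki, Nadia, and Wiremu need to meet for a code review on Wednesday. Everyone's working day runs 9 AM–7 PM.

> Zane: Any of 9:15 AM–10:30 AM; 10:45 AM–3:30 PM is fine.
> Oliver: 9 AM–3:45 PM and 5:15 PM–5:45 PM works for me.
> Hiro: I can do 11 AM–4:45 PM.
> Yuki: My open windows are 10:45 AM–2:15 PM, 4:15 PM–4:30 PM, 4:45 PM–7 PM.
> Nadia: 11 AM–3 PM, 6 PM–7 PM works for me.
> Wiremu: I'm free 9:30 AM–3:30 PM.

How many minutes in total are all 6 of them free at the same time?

195

Zane ∩ Oliver: 09:15-10:30, 10:45-15:30.
Zane ∩ Oliver ∩ Hiro: 11:00-15:30.
Zane ∩ Oliver ∩ Hiro ∩ Yuki: 11:00-14:15.
Zane ∩ Oliver ∩ Hiro ∩ Yuki ∩ Nadia: 11:00-14:15.
Zane ∩ Oliver ∩ Hiro ∩ Yuki ∩ Nadia ∩ Wiremu: 11:00-14:15.
Those are the intersection windows.
That's a single block of 195 minutes.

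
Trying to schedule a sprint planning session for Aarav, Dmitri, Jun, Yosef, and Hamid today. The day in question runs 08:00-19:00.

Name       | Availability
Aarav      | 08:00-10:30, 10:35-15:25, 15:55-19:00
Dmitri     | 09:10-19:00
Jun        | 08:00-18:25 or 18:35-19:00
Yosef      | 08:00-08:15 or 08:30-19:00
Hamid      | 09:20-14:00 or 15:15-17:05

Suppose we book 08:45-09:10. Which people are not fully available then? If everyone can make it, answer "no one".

Dmitri, Hamid

Aarav: free for 08:45-09:10. Dmitri: not fully free for 08:45-09:10. Jun: free for 08:45-09:10. Yosef: free for 08:45-09:10. Hamid: not fully free for 08:45-09:10.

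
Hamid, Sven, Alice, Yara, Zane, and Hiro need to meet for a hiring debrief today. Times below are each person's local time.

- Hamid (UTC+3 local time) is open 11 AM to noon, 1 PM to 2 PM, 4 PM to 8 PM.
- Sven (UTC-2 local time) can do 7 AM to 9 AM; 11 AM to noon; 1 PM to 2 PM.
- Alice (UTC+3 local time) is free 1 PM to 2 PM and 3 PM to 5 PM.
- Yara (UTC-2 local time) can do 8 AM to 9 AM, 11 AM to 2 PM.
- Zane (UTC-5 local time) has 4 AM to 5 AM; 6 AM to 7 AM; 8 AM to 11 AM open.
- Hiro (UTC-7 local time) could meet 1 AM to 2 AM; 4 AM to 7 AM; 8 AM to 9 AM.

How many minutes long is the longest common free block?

Hamid in UTC: 08:00-09:00, 10:00-11:00, 13:00-17:00 (subtract 3h to convert from UTC+3).
Sven in UTC: 09:00-11:00, 13:00-14:00, 15:00-16:00 (add 2h to convert from UTC-2).
Alice in UTC: 10:00-11:00, 12:00-14:00 (subtract 3h to convert from UTC+3).
Yara in UTC: 10:00-11:00, 13:00-16:00 (add 2h to convert from UTC-2).
Zane in UTC: 09:00-10:00, 11:00-12:00, 13:00-16:00 (add 5h to convert from UTC-5).
Hiro in UTC: 08:00-09:00, 11:00-14:00, 15:00-16:00 (add 7h to convert from UTC-7).
Hamid ∩ Sven: 10:00-11:00, 13:00-14:00, 15:00-16:00.
Hamid ∩ Sven ∩ Alice: 10:00-11:00, 13:00-14:00.
Hamid ∩ Sven ∩ Alice ∩ Yara: 10:00-11:00, 13:00-14:00.
Hamid ∩ Sven ∩ Alice ∩ Yara ∩ Zane: 13:00-14:00.
Hamid ∩ Sven ∩ Alice ∩ Yara ∩ Zane ∩ Hiro: 13:00-14:00.
The longest is 13:00-14:00 at 60 minutes.

60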